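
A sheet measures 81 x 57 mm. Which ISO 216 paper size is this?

Aspect ratio 81/57 ≈ 1.421 — close to the ISO √2 ≈ 1.414.
In the C-series (envelope sizes, between A and B): C8 = 57 × 81 mm.

C8 (57 × 81 mm)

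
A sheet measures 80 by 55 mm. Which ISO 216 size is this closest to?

Aspect ratio 80/55 ≈ 1.455 (ISO target is √2 ≈ 1.414).
In the C-series (envelope sizes, between A and B): C8 = 57 × 81 mm.
Off by 3 mm total — nearest standard size.

C8 (57 × 81 mm)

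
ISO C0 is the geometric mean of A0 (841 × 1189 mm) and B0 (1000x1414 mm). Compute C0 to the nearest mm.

917 × 1297 mm

Short: √(841 · 1000) = √841000 ≈ 917.1 mm.
Long: √(1189 · 1414) = √1681246 ≈ 1296.6 mm.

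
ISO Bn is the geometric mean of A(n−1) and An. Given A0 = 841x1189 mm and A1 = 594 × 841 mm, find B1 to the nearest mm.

707 × 1000 mm

Short side: √(841 · 594) = √499554 ≈ 706.8 → 707 mm
Long side: √(1189 · 841) = √999949 ≈ 1000.0 → 1000 mm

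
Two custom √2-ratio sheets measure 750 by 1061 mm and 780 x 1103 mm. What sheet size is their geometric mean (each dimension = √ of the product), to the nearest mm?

Short side: √(750 · 780) = √585000 ≈ 764.9 → 765 mm
Long side: √(1061 · 1103) = √1170283 ≈ 1081.8 → 1082 mm

765 × 1082 mm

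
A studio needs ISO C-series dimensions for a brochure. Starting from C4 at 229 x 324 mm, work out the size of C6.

114 × 162 mm

C5: ⌊324/2⌋ × 229 = 162 × 229 mm
C6: ⌊229/2⌋ × 162 = 114 × 162 mm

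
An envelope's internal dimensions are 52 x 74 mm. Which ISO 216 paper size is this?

A8 (52 × 74 mm)

Aspect ratio 74/52 ≈ 1.423 — close to the ISO √2 ≈ 1.414.
In the A-series (A0 area = 1 m²): A8 = 52 × 74 mm.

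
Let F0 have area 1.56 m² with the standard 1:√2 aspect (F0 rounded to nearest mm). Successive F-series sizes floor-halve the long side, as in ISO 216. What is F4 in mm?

Let F0's short side be w mm. w · w√2 = 1.56 m² = 1,560,000 mm², so w ≈ 1050.3 mm and w√2 ≈ 1485.3 mm → F0 = 1050 × 1485 mm.
F1: ⌊1485/2⌋ × 1050 = 742 × 1050 mm
F2: ⌊1050/2⌋ × 742 = 525 × 742 mm
F3: ⌊742/2⌋ × 525 = 371 × 525 mm
F4: ⌊525/2⌋ × 371 = 262 × 371 mm

262 × 371 mm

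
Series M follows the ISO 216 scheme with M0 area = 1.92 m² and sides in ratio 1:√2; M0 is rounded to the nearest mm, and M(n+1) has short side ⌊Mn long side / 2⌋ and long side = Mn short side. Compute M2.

582 × 824 mm

Let M0's short side be w mm. w · w√2 = 1.92 m² = 1,920,000 mm², so w ≈ 1165.2 mm and w√2 ≈ 1647.8 mm → M0 = 1165 × 1648 mm.
M1: ⌊1648/2⌋ × 1165 = 824 × 1165 mm
M2: ⌊1165/2⌋ × 824 = 582 × 824 mm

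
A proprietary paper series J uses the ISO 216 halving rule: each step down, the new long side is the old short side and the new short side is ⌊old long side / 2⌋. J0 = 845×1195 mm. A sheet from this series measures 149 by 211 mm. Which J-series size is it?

J5

J0: 845 × 1195 mm
J1: 597 × 845 mm
J2: 422 × 597 mm
J3: 298 × 422 mm
J4: 211 × 298 mm
J5: 149 × 211 mm
J6: 105 × 149 mm
→ matches J5.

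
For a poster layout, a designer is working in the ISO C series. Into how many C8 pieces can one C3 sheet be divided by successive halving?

32

Each ISO step halves the sheet: 1 × C3 → 2 × C4 → 4 × C5 → 8 × C6 → …
From C3 to C8 is 5 halving steps: 2^5 = 32.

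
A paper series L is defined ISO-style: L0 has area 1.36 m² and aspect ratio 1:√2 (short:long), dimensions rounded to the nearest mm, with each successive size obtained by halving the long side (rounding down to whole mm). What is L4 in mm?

245 × 346 mm

Let L0's short side be w mm. w · w√2 = 1.36 m² = 1,360,000 mm², so w ≈ 980.6 mm and w√2 ≈ 1386.8 mm → L0 = 981 × 1387 mm.
L1: ⌊1387/2⌋ × 981 = 693 × 981 mm
L2: ⌊981/2⌋ × 693 = 490 × 693 mm
L3: ⌊693/2⌋ × 490 = 346 × 490 mm
L4: ⌊490/2⌋ × 346 = 245 × 346 mm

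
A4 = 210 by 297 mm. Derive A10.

26 × 37 mm

A5: ⌊297/2⌋ × 210 = 148 × 210 mm
A6: ⌊210/2⌋ × 148 = 105 × 148 mm
A7: ⌊148/2⌋ × 105 = 74 × 105 mm
A8: ⌊105/2⌋ × 74 = 52 × 74 mm
A9: ⌊74/2⌋ × 52 = 37 × 52 mm
A10: ⌊52/2⌋ × 37 = 26 × 37 mm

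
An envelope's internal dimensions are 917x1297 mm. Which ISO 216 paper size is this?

Aspect ratio 1297/917 ≈ 1.414 — close to the ISO √2 ≈ 1.414.
In the C-series (envelope sizes, between A and B): C0 = 917 × 1297 mm.

C0 (917 × 1297 mm)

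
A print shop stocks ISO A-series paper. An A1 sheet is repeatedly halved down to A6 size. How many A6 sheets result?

Each ISO step halves the sheet: 1 × A1 → 2 × A2 → 4 × A3 → 8 × A4 → …
From A1 to A6 is 5 halving steps: 2^5 = 32.

32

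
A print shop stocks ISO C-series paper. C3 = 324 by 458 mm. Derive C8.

57 × 81 mm

C4: ⌊458/2⌋ × 324 = 229 × 324 mm
C5: ⌊324/2⌋ × 229 = 162 × 229 mm
C6: ⌊229/2⌋ × 162 = 114 × 162 mm
C7: ⌊162/2⌋ × 114 = 81 × 114 mm
C8: ⌊114/2⌋ × 81 = 57 × 81 mm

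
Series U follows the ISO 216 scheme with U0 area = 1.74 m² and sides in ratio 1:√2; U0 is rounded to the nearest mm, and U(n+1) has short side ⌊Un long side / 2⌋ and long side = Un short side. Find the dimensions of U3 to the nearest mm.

Let U0's short side be w mm. w · w√2 = 1.74 m² = 1,740,000 mm², so w ≈ 1109.2 mm and w√2 ≈ 1568.7 mm → U0 = 1109 × 1569 mm.
U1: ⌊1569/2⌋ × 1109 = 784 × 1109 mm
U2: ⌊1109/2⌋ × 784 = 554 × 784 mm
U3: ⌊784/2⌋ × 554 = 392 × 554 mm

392 × 554 mm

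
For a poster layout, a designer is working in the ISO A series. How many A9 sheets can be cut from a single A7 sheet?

Each ISO step halves the sheet: 1 × A7 → 2 × A8 → 4 × A9
From A7 to A9 is 2 halving steps: 2^2 = 4.

4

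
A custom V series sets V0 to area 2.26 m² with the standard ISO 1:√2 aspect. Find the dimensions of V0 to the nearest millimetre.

Let the short side be w mm. Then w · w√2 = 2.26 m² = 2,260,000 mm².
w² = 2,260,000/√2, so w ≈ 1264.1 mm; long side = w√2 ≈ 1787.8 mm.

1264 × 1788 mm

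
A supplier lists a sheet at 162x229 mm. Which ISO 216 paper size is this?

C5 (162 × 229 mm)

Aspect ratio 229/162 ≈ 1.414 — close to the ISO √2 ≈ 1.414.
In the C-series (envelope sizes, between A and B): C5 = 162 × 229 mm.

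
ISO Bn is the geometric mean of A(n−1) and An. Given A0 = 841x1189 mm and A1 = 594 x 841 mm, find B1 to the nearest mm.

707 × 1000 mm

Short side: √(841 · 594) = √499554 ≈ 706.8 → 707 mm
Long side: √(1189 · 841) = √999949 ≈ 1000.0 → 1000 mm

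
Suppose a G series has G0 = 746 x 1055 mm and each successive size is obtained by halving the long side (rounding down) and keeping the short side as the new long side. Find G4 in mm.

G1: ⌊1055/2⌋ × 746 = 527 × 746 mm
G2: ⌊746/2⌋ × 527 = 373 × 527 mm
G3: ⌊527/2⌋ × 373 = 263 × 373 mm
G4: ⌊373/2⌋ × 263 = 186 × 263 mm

186 × 263 mm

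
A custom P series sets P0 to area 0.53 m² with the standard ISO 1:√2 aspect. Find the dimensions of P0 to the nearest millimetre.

Let the short side be w mm. Then w · w√2 = 0.53 m² = 530,000 mm².
w² = 530,000/√2, so w ≈ 612.2 mm; long side = w√2 ≈ 865.8 mm.

612 × 866 mm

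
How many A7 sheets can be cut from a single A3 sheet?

A3 = 297 × 420 mm; A7 = 74 × 105 mm.
Each halving step doubles the count; 4 steps from A3 to A7.
2^4 = 16.

16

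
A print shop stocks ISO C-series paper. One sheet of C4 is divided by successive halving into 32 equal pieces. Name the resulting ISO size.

C9

32 = 2^5, so 5 halving steps.
C4 → C5 → … → C9 after 5 steps.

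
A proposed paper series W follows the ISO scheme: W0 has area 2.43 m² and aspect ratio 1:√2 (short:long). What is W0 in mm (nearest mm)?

1311 × 1854 mm

Let the short side be w mm. Then w · w√2 = 2.43 m² = 2,430,000 mm².
w² = 2,430,000/√2, so w ≈ 1310.8 mm; long side = w√2 ≈ 1853.8 mm.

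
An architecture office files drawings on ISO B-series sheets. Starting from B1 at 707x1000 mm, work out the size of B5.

176 × 250 mm

B2: ⌊1000/2⌋ × 707 = 500 × 707 mm
B3: ⌊707/2⌋ × 500 = 353 × 500 mm
B4: ⌊500/2⌋ × 353 = 250 × 353 mm
B5: ⌊353/2⌋ × 250 = 176 × 250 mm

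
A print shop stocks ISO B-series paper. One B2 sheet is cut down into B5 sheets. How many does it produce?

8

B2 = 500 × 707 mm; B5 = 176 × 250 mm.
Each halving step doubles the count; 3 steps from B2 to B5.
2^3 = 8.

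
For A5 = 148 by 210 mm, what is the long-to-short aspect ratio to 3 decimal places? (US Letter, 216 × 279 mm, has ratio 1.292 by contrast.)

1.419

210 / 148 = 1.419
ISO 216 targets √2 ≈ 1.414; the +0.005 deviation is from mm rounding.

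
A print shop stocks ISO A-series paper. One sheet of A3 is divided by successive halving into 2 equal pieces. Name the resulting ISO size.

2 = 2^1, so 1 halving step.
A3 → A4 → … → A4 after 1 step.

A4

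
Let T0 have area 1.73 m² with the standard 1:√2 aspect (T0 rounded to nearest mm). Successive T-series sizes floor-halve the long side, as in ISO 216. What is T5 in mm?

Let T0's short side be w mm. w · w√2 = 1.73 m² = 1,730,000 mm², so w ≈ 1106.0 mm and w√2 ≈ 1564.2 mm → T0 = 1106 × 1564 mm.
T1: ⌊1564/2⌋ × 1106 = 782 × 1106 mm
T2: ⌊1106/2⌋ × 782 = 553 × 782 mm
T3: ⌊782/2⌋ × 553 = 391 × 553 mm
T4: ⌊553/2⌋ × 391 = 276 × 391 mm
T5: ⌊391/2⌋ × 276 = 195 × 276 mm

195 × 276 mm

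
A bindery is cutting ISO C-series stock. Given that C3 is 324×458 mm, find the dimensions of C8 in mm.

57 × 81 mm

C4: ⌊458/2⌋ × 324 = 229 × 324 mm
C5: ⌊324/2⌋ × 229 = 162 × 229 mm
C6: ⌊229/2⌋ × 162 = 114 × 162 mm
C7: ⌊162/2⌋ × 114 = 81 × 114 mm
C8: ⌊114/2⌋ × 81 = 57 × 81 mm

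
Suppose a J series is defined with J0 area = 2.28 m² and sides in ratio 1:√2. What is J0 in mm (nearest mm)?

1270 × 1796 mm

Let the short side be w mm. Then w · w√2 = 2.28 m² = 2,280,000 mm².
w² = 2,280,000/√2, so w ≈ 1269.7 mm; long side = w√2 ≈ 1795.7 mm.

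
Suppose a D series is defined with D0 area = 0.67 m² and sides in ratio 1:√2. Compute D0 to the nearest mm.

Let the short side be w mm. Then w · w√2 = 0.67 m² = 670,000 mm².
w² = 670,000/√2, so w ≈ 688.3 mm; long side = w√2 ≈ 973.4 mm.

688 × 973 mm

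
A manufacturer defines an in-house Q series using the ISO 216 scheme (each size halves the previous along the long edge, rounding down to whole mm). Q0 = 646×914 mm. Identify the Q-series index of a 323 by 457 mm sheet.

Q0: 646 × 914 mm
Q1: 457 × 646 mm
Q2: 323 × 457 mm
Q3: 228 × 323 mm
→ matches Q2.

Q2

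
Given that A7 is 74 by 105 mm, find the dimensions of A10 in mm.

A8: ⌊105/2⌋ × 74 = 52 × 74 mm
A9: ⌊74/2⌋ × 52 = 37 × 52 mm
A10: ⌊52/2⌋ × 37 = 26 × 37 mm

26 × 37 mm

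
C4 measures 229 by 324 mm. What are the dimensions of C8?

57 × 81 mm

C5: ⌊324/2⌋ × 229 = 162 × 229 mm
C6: ⌊229/2⌋ × 162 = 114 × 162 mm
C7: ⌊162/2⌋ × 114 = 81 × 114 mm
C8: ⌊114/2⌋ × 81 = 57 × 81 mm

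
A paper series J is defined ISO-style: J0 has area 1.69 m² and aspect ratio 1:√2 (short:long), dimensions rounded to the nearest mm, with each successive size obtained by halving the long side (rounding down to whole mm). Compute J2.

546 × 773 mm

Let J0's short side be w mm. w · w√2 = 1.69 m² = 1,690,000 mm², so w ≈ 1093.2 mm and w√2 ≈ 1546.0 mm → J0 = 1093 × 1546 mm.
J1: ⌊1546/2⌋ × 1093 = 773 × 1093 mm
J2: ⌊1093/2⌋ × 773 = 546 × 773 mm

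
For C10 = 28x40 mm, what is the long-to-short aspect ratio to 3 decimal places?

1.429

40 / 28 = 1.429
ISO 216 targets √2 ≈ 1.414; the +0.014 deviation is from mm rounding.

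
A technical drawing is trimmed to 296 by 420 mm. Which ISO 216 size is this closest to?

Aspect ratio 420/296 ≈ 1.419 — close to the ISO √2 ≈ 1.414.
In the A-series (A0 area = 1 m²): A3 = 297 × 420 mm.
Off by 1 mm total — nearest standard size.

A3 (297 × 420 mm)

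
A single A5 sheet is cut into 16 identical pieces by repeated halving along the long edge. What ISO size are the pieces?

16 = 2^4, so 4 halving steps.
A5 → A6 → … → A9 after 4 steps.

A9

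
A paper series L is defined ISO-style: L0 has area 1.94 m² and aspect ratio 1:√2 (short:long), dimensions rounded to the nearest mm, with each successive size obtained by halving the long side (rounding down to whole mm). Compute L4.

292 × 414 mm

Let L0's short side be w mm. w · w√2 = 1.94 m² = 1,940,000 mm², so w ≈ 1171.2 mm and w√2 ≈ 1656.4 mm → L0 = 1171 × 1656 mm.
L1: ⌊1656/2⌋ × 1171 = 828 × 1171 mm
L2: ⌊1171/2⌋ × 828 = 585 × 828 mm
L3: ⌊828/2⌋ × 585 = 414 × 585 mm
L4: ⌊585/2⌋ × 414 = 292 × 414 mm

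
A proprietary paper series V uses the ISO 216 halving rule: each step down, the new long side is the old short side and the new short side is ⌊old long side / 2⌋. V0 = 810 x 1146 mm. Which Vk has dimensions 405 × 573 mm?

V2

V0: 810 × 1146 mm
V1: 573 × 810 mm
V2: 405 × 573 mm
V3: 286 × 405 mm
→ matches V2.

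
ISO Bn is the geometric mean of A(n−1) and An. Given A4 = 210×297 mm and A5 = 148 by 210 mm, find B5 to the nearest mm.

Short side: √(210 · 148) = √31080 ≈ 176.3 → 176 mm
Long side: √(297 · 210) = √62370 ≈ 249.7 → 250 mm

176 × 250 mm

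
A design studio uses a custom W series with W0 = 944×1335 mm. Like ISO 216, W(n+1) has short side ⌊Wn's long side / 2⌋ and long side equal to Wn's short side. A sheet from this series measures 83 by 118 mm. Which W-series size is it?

W7

W0: 944 × 1335 mm
W1: 667 × 944 mm
W2: 472 × 667 mm
W3: 333 × 472 mm
W4: 236 × 333 mm
W5: 166 × 236 mm
W6: 118 × 166 mm
W7: 83 × 118 mm
W8: 59 × 83 mm
→ matches W7.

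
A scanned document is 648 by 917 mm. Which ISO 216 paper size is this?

C1 (648 × 917 mm)

Aspect ratio 917/648 ≈ 1.415 — close to the ISO √2 ≈ 1.414.
In the C-series (envelope sizes, between A and B): C1 = 648 × 917 mm.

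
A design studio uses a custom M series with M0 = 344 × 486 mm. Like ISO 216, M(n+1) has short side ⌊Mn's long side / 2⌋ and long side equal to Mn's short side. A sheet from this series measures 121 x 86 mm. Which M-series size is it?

M0: 344 × 486 mm
M1: 243 × 344 mm
M2: 172 × 243 mm
M3: 121 × 172 mm
M4: 86 × 121 mm
M5: 60 × 86 mm
→ matches M4.

M4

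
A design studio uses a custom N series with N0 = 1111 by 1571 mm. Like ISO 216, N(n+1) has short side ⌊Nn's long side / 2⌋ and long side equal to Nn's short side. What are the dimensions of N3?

N1: ⌊1571/2⌋ × 1111 = 785 × 1111 mm
N2: ⌊1111/2⌋ × 785 = 555 × 785 mm
N3: ⌊785/2⌋ × 555 = 392 × 555 mm

392 × 555 mm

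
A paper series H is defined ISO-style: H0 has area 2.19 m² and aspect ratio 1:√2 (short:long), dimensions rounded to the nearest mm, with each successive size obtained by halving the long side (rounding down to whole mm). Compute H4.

311 × 440 mm

Let H0's short side be w mm. w · w√2 = 2.19 m² = 2,190,000 mm², so w ≈ 1244.4 mm and w√2 ≈ 1759.9 mm → H0 = 1244 × 1760 mm.
H1: ⌊1760/2⌋ × 1244 = 880 × 1244 mm
H2: ⌊1244/2⌋ × 880 = 622 × 880 mm
H3: ⌊880/2⌋ × 622 = 440 × 622 mm
H4: ⌊622/2⌋ × 440 = 311 × 440 mm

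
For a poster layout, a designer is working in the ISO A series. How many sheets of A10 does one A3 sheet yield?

Each ISO step halves the sheet: 1 × A3 → 2 × A4 → 4 × A5 → 8 × A6 → …
From A3 to A10 is 7 halving steps: 2^7 = 128.

128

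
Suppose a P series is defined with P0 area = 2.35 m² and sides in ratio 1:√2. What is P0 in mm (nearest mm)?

1289 × 1823 mm

Let the short side be w mm. Then w · w√2 = 2.35 m² = 2,350,000 mm².
w² = 2,350,000/√2, so w ≈ 1289.1 mm; long side = w√2 ≈ 1823.0 mm.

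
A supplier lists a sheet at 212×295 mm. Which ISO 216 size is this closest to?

A4 (210 × 297 mm)

Aspect ratio 295/212 ≈ 1.392 (ISO target is √2 ≈ 1.414).
In the A-series (A0 area = 1 m²): A4 = 210 × 297 mm.
Off by 4 mm total — nearest standard size.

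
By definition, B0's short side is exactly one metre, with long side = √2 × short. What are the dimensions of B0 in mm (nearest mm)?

Short side = 1000 mm; long side = 1000√2 ≈ 1414.2 mm.

1000 × 1414 mm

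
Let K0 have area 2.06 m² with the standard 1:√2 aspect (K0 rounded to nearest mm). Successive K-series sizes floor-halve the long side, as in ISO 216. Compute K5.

213 × 301 mm

Let K0's short side be w mm. w · w√2 = 2.06 m² = 2,060,000 mm², so w ≈ 1206.9 mm and w√2 ≈ 1706.8 mm → K0 = 1207 × 1707 mm.
K1: ⌊1707/2⌋ × 1207 = 853 × 1207 mm
K2: ⌊1207/2⌋ × 853 = 603 × 853 mm
K3: ⌊853/2⌋ × 603 = 426 × 603 mm
K4: ⌊603/2⌋ × 426 = 301 × 426 mm
K5: ⌊426/2⌋ × 301 = 213 × 301 mm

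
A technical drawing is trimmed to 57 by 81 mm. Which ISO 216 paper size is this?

C8 (57 × 81 mm)

Aspect ratio 81/57 ≈ 1.421 — close to the ISO √2 ≈ 1.414.
In the C-series (envelope sizes, between A and B): C8 = 57 × 81 mm.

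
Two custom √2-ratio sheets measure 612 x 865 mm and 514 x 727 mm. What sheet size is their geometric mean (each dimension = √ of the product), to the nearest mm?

Short side: √(612 · 514) = √314568 ≈ 560.9 → 561 mm
Long side: √(865 · 727) = √628855 ≈ 793.0 → 793 mm

561 × 793 mm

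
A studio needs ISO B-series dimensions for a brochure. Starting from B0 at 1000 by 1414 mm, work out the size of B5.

176 × 250 mm

B1: ⌊1414/2⌋ × 1000 = 707 × 1000 mm
B2: ⌊1000/2⌋ × 707 = 500 × 707 mm
B3: ⌊707/2⌋ × 500 = 353 × 500 mm
B4: ⌊500/2⌋ × 353 = 250 × 353 mm
B5: ⌊353/2⌋ × 250 = 176 × 250 mm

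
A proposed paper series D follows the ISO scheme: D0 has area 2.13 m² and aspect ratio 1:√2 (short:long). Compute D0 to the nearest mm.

Let the short side be w mm. Then w · w√2 = 2.13 m² = 2,130,000 mm².
w² = 2,130,000/√2, so w ≈ 1227.2 mm; long side = w√2 ≈ 1735.6 mm.

1227 × 1736 mm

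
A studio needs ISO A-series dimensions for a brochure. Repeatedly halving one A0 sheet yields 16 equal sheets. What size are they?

16 = 2^4, so 4 halving steps.
A0 → A1 → … → A4 after 4 steps.

A4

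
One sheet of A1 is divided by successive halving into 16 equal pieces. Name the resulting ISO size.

A5

16 = 2^4, so 4 halving steps.
A1 → A2 → … → A5 after 4 steps.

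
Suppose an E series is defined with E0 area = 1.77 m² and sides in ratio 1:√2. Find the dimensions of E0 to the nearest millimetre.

1119 × 1582 mm

Let the short side be w mm. Then w · w√2 = 1.77 m² = 1,770,000 mm².
w² = 1,770,000/√2, so w ≈ 1118.7 mm; long side = w√2 ≈ 1582.1 mm.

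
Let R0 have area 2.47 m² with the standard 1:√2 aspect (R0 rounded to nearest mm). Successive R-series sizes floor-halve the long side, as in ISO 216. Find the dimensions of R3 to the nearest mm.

Let R0's short side be w mm. w · w√2 = 2.47 m² = 2,470,000 mm², so w ≈ 1321.6 mm and w√2 ≈ 1869.0 mm → R0 = 1322 × 1869 mm.
R1: ⌊1869/2⌋ × 1322 = 934 × 1322 mm
R2: ⌊1322/2⌋ × 934 = 661 × 934 mm
R3: ⌊934/2⌋ × 661 = 467 × 661 mm

467 × 661 mm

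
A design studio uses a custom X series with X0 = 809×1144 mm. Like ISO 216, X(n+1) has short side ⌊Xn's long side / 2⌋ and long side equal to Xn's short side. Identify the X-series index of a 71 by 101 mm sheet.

X0: 809 × 1144 mm
X1: 572 × 809 mm
X2: 404 × 572 mm
X3: 286 × 404 mm
X4: 202 × 286 mm
X5: 143 × 202 mm
X6: 101 × 143 mm
X7: 71 × 101 mm
X8: 50 × 71 mm
→ matches X7.

X7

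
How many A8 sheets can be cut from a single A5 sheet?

8

Each ISO step halves the sheet: 1 × A5 → 2 × A6 → 4 × A7 → 8 × A8
From A5 to A8 is 3 halving steps: 2^3 = 8.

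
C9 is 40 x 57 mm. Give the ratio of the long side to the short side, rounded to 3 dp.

57 / 40 = 1.425
ISO 216 targets √2 ≈ 1.414; the +0.011 deviation is from mm rounding.

1.425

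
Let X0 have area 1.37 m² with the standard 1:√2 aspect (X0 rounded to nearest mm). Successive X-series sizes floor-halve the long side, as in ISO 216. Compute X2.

492 × 696 mm

Let X0's short side be w mm. w · w√2 = 1.37 m² = 1,370,000 mm², so w ≈ 984.2 mm and w√2 ≈ 1391.9 mm → X0 = 984 × 1392 mm.
X1: ⌊1392/2⌋ × 984 = 696 × 984 mm
X2: ⌊984/2⌋ × 696 = 492 × 696 mm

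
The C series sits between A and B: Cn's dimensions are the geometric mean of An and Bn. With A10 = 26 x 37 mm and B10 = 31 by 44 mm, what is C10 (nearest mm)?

28 × 40 mm

Short side: √(26 · 31) = √806 ≈ 28.4 → 28 mm
Long side: √(37 · 44) = √1628 ≈ 40.3 → 40 mm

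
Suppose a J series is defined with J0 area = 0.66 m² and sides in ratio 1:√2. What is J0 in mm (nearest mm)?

683 × 966 mm

Let the short side be w mm. Then w · w√2 = 0.66 m² = 660,000 mm².
w² = 660,000/√2, so w ≈ 683.1 mm; long side = w√2 ≈ 966.1 mm.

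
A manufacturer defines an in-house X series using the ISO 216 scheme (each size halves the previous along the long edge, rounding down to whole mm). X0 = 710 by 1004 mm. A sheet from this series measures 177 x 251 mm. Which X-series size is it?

X0: 710 × 1004 mm
X1: 502 × 710 mm
X2: 355 × 502 mm
X3: 251 × 355 mm
X4: 177 × 251 mm
X5: 125 × 177 mm
→ matches X4.

X4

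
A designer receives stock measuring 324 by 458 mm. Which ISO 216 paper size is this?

Aspect ratio 458/324 ≈ 1.414 — close to the ISO √2 ≈ 1.414.
In the C-series (envelope sizes, between A and B): C3 = 324 × 458 mm.

C3 (324 × 458 mm)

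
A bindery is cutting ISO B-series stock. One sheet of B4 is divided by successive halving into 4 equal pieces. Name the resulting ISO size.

4 = 2^2, so 2 halving steps.
B4 → B5 → … → B6 after 2 steps.

B6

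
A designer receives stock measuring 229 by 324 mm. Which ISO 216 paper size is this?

C4 (229 × 324 mm)

Aspect ratio 324/229 ≈ 1.415 — close to the ISO √2 ≈ 1.414.
In the C-series (envelope sizes, between A and B): C4 = 229 × 324 mm.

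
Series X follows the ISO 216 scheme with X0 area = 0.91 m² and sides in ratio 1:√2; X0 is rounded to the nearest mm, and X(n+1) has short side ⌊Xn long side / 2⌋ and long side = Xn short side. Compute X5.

Let X0's short side be w mm. w · w√2 = 0.91 m² = 910,000 mm², so w ≈ 802.2 mm and w√2 ≈ 1134.4 mm → X0 = 802 × 1134 mm.
X1: ⌊1134/2⌋ × 802 = 567 × 802 mm
X2: ⌊802/2⌋ × 567 = 401 × 567 mm
X3: ⌊567/2⌋ × 401 = 283 × 401 mm
X4: ⌊401/2⌋ × 283 = 200 × 283 mm
X5: ⌊283/2⌋ × 200 = 141 × 200 mm

141 × 200 mm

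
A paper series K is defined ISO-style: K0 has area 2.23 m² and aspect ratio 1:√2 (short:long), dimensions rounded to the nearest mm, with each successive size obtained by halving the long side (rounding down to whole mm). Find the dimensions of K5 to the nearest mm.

222 × 314 mm

Let K0's short side be w mm. w · w√2 = 2.23 m² = 2,230,000 mm², so w ≈ 1255.7 mm and w√2 ≈ 1775.9 mm → K0 = 1256 × 1776 mm.
K1: ⌊1776/2⌋ × 1256 = 888 × 1256 mm
K2: ⌊1256/2⌋ × 888 = 628 × 888 mm
K3: ⌊888/2⌋ × 628 = 444 × 628 mm
K4: ⌊628/2⌋ × 444 = 314 × 444 mm
K5: ⌊444/2⌋ × 314 = 222 × 314 mm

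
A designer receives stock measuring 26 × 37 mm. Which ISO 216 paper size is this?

Aspect ratio 37/26 ≈ 1.423 — close to the ISO √2 ≈ 1.414.
In the A-series (A0 area = 1 m²): A10 = 26 × 37 mm.

A10 (26 × 37 mm)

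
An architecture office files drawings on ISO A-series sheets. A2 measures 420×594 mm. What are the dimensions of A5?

148 × 210 mm

A3: ⌊594/2⌋ × 420 = 297 × 420 mm
A4: ⌊420/2⌋ × 297 = 210 × 297 mm
A5: ⌊297/2⌋ × 210 = 148 × 210 mm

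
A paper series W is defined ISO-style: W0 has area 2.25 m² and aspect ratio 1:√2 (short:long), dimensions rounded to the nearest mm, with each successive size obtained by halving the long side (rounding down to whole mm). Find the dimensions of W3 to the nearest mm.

Let W0's short side be w mm. w · w√2 = 2.25 m² = 2,250,000 mm², so w ≈ 1261.3 mm and w√2 ≈ 1783.8 mm → W0 = 1261 × 1784 mm.
W1: ⌊1784/2⌋ × 1261 = 892 × 1261 mm
W2: ⌊1261/2⌋ × 892 = 630 × 892 mm
W3: ⌊892/2⌋ × 630 = 446 × 630 mm

446 × 630 mm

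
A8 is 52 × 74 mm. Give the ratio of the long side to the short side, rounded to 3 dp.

74 / 52 = 1.423
ISO 216 targets √2 ≈ 1.414; the +0.009 deviation is from mm rounding.

1.423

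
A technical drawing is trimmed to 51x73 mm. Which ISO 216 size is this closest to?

A8 (52 × 74 mm)

Aspect ratio 73/51 ≈ 1.431 (ISO target is √2 ≈ 1.414).
In the A-series (A0 area = 1 m²): A8 = 52 × 74 mm.
Off by 2 mm total — nearest standard size.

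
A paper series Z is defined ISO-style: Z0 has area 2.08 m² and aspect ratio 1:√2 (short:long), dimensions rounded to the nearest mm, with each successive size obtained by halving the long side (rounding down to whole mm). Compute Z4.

303 × 428 mm

Let Z0's short side be w mm. w · w√2 = 2.08 m² = 2,080,000 mm², so w ≈ 1212.8 mm and w√2 ≈ 1715.1 mm → Z0 = 1213 × 1715 mm.
Z1: ⌊1715/2⌋ × 1213 = 857 × 1213 mm
Z2: ⌊1213/2⌋ × 857 = 606 × 857 mm
Z3: ⌊857/2⌋ × 606 = 428 × 606 mm
Z4: ⌊606/2⌋ × 428 = 303 × 428 mm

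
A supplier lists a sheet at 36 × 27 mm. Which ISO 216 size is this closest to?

Aspect ratio 36/27 ≈ 1.333 (ISO target is √2 ≈ 1.414).
In the A-series (A0 area = 1 m²): A10 = 26 × 37 mm.
Off by 2 mm total — nearest standard size.

A10 (26 × 37 mm)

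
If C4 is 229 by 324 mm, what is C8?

C5: ⌊324/2⌋ × 229 = 162 × 229 mm
C6: ⌊229/2⌋ × 162 = 114 × 162 mm
C7: ⌊162/2⌋ × 114 = 81 × 114 mm
C8: ⌊114/2⌋ × 81 = 57 × 81 mm

57 × 81 mm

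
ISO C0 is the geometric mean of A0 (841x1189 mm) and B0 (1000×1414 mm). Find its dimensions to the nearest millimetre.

917 × 1297 mm

Short: √(841 · 1000) = √841000 ≈ 917.1 mm.
Long: √(1189 · 1414) = √1681246 ≈ 1296.6 mm.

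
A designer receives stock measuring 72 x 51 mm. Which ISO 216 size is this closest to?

Aspect ratio 72/51 ≈ 1.412 — close to the ISO √2 ≈ 1.414.
In the A-series (A0 area = 1 m²): A8 = 52 × 74 mm.
Off by 3 mm total — nearest standard size.

A8 (52 × 74 mm)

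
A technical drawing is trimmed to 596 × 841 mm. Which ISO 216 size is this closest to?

A1 (594 × 841 mm)

Aspect ratio 841/596 ≈ 1.411 — close to the ISO √2 ≈ 1.414.
In the A-series (A0 area = 1 m²): A1 = 594 × 841 mm.
Off by 2 mm total — nearest standard size.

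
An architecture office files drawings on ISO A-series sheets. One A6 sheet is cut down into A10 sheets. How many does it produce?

16

Each ISO step halves the sheet: 1 × A6 → 2 × A7 → 4 × A8 → 8 × A9 → …
From A6 to A10 is 4 halving steps: 2^4 = 16.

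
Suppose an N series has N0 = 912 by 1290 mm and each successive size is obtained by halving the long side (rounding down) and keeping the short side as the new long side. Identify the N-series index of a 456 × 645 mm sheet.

N2

N0: 912 × 1290 mm
N1: 645 × 912 mm
N2: 456 × 645 mm
N3: 322 × 456 mm
→ matches N2.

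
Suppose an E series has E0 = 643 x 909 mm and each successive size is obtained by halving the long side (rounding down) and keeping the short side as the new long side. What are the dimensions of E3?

E1: ⌊909/2⌋ × 643 = 454 × 643 mm
E2: ⌊643/2⌋ × 454 = 321 × 454 mm
E3: ⌊454/2⌋ × 321 = 227 × 321 mm

227 × 321 mm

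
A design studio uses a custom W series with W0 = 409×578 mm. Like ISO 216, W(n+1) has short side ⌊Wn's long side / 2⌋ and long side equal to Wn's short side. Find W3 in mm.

144 × 204 mm

W1: ⌊578/2⌋ × 409 = 289 × 409 mm
W2: ⌊409/2⌋ × 289 = 204 × 289 mm
W3: ⌊289/2⌋ × 204 = 144 × 204 mm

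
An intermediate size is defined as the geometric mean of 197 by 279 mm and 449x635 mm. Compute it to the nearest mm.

Short side: √(197 · 449) = √88453 ≈ 297.4 → 297 mm
Long side: √(279 · 635) = √177165 ≈ 420.9 → 421 mm

297 × 421 mm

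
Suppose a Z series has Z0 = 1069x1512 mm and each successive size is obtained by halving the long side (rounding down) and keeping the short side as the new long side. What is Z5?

Z1: ⌊1512/2⌋ × 1069 = 756 × 1069 mm
Z2: ⌊1069/2⌋ × 756 = 534 × 756 mm
Z3: ⌊756/2⌋ × 534 = 378 × 534 mm
Z4: ⌊534/2⌋ × 378 = 267 × 378 mm
Z5: ⌊378/2⌋ × 267 = 189 × 267 mm

189 × 267 mm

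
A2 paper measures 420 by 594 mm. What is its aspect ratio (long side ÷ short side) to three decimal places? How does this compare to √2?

1.414

594 / 420 = 1.414
Matches √2 ≈ 1.414 — the ISO 216 defining ratio.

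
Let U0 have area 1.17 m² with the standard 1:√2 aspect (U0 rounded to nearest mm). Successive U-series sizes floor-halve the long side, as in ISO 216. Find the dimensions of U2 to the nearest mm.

Let U0's short side be w mm. w · w√2 = 1.17 m² = 1,170,000 mm², so w ≈ 909.6 mm and w√2 ≈ 1286.3 mm → U0 = 910 × 1286 mm.
U1: ⌊1286/2⌋ × 910 = 643 × 910 mm
U2: ⌊910/2⌋ × 643 = 455 × 643 mm

455 × 643 mm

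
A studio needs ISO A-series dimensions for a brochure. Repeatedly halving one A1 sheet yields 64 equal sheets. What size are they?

A7

64 = 2^6, so 6 halving steps.
A1 → A2 → … → A7 after 6 steps.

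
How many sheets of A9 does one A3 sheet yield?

64

Each ISO step halves the sheet: 1 × A3 → 2 × A4 → 4 × A5 → 8 × A6 → …
From A3 to A9 is 6 halving steps: 2^6 = 64.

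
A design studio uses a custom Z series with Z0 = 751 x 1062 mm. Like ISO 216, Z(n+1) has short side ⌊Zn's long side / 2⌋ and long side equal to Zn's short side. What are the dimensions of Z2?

Z1: ⌊1062/2⌋ × 751 = 531 × 751 mm
Z2: ⌊751/2⌋ × 531 = 375 × 531 mm

375 × 531 mm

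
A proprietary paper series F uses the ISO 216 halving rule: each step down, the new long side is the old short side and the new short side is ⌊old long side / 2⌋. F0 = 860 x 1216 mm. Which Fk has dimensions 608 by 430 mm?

F0: 860 × 1216 mm
F1: 608 × 860 mm
F2: 430 × 608 mm
F3: 304 × 430 mm
→ matches F2.

F2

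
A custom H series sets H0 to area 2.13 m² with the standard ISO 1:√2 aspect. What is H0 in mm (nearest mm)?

1227 × 1736 mm

Let the short side be w mm. Then w · w√2 = 2.13 m² = 2,130,000 mm².
w² = 2,130,000/√2, so w ≈ 1227.2 mm; long side = w√2 ≈ 1735.6 mm.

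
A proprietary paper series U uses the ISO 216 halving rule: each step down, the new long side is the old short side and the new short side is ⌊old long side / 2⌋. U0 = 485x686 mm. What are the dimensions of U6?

60 × 85 mm

U1: ⌊686/2⌋ × 485 = 343 × 485 mm
U2: ⌊485/2⌋ × 343 = 242 × 343 mm
U3: ⌊343/2⌋ × 242 = 171 × 242 mm
U4: ⌊242/2⌋ × 171 = 121 × 171 mm
U5: ⌊171/2⌋ × 121 = 85 × 121 mm
U6: ⌊121/2⌋ × 85 = 60 × 85 mm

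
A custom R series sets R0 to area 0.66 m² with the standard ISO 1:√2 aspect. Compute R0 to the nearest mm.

Let the short side be w mm. Then w · w√2 = 0.66 m² = 660,000 mm².
w² = 660,000/√2, so w ≈ 683.1 mm; long side = w√2 ≈ 966.1 mm.

683 × 966 mm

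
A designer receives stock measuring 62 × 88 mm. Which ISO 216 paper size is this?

B8 (62 × 88 mm)

Aspect ratio 88/62 ≈ 1.419 — close to the ISO √2 ≈ 1.414.
In the B-series (B0 = 1000 × 1414 mm): B8 = 62 × 88 mm.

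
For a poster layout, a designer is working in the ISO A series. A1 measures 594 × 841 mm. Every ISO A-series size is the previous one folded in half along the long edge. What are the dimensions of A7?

A2: ⌊841/2⌋ × 594 = 420 × 594 mm
A3: ⌊594/2⌋ × 420 = 297 × 420 mm
A4: ⌊420/2⌋ × 297 = 210 × 297 mm
A5: ⌊297/2⌋ × 210 = 148 × 210 mm
A6: ⌊210/2⌋ × 148 = 105 × 148 mm
A7: ⌊148/2⌋ × 105 = 74 × 105 mm

74 × 105 mm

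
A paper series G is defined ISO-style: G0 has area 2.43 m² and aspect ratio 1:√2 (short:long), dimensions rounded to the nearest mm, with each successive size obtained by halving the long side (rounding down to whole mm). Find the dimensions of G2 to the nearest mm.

655 × 927 mm

Let G0's short side be w mm. w · w√2 = 2.43 m² = 2,430,000 mm², so w ≈ 1310.8 mm and w√2 ≈ 1853.8 mm → G0 = 1311 × 1854 mm.
G1: ⌊1854/2⌋ × 1311 = 927 × 1311 mm
G2: ⌊1311/2⌋ × 927 = 655 × 927 mm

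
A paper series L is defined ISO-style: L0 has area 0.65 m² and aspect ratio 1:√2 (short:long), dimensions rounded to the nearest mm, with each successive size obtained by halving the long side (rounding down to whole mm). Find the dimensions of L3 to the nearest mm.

Let L0's short side be w mm. w · w√2 = 0.65 m² = 650,000 mm², so w ≈ 678.0 mm and w√2 ≈ 958.8 mm → L0 = 678 × 959 mm.
L1: ⌊959/2⌋ × 678 = 479 × 678 mm
L2: ⌊678/2⌋ × 479 = 339 × 479 mm
L3: ⌊479/2⌋ × 339 = 239 × 339 mm

239 × 339 mm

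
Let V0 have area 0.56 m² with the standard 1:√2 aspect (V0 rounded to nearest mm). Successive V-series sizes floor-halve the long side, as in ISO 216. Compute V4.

Let V0's short side be w mm. w · w√2 = 0.56 m² = 560,000 mm², so w ≈ 629.3 mm and w√2 ≈ 889.9 mm → V0 = 629 × 890 mm.
V1: ⌊890/2⌋ × 629 = 445 × 629 mm
V2: ⌊629/2⌋ × 445 = 314 × 445 mm
V3: ⌊445/2⌋ × 314 = 222 × 314 mm
V4: ⌊314/2⌋ × 222 = 157 × 222 mm

157 × 222 mm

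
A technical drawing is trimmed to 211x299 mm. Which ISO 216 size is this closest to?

Aspect ratio 299/211 ≈ 1.417 — close to the ISO √2 ≈ 1.414.
In the A-series (A0 area = 1 m²): A4 = 210 × 297 mm.
Off by 3 mm total — nearest standard size.

A4 (210 × 297 mm)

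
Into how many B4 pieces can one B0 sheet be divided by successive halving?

16

Each ISO step halves the sheet: 1 × B0 → 2 × B1 → 4 × B2 → 8 × B3 → …
From B0 to B4 is 4 halving steps: 2^4 = 16.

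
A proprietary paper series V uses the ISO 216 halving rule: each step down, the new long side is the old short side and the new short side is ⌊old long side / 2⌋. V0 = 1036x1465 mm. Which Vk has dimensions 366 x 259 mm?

V4

V0: 1036 × 1465 mm
V1: 732 × 1036 mm
V2: 518 × 732 mm
V3: 366 × 518 mm
V4: 259 × 366 mm
V5: 183 × 259 mm
→ matches V4.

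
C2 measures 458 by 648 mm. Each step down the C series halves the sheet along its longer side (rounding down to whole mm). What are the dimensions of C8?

C3: ⌊648/2⌋ × 458 = 324 × 458 mm
C4: ⌊458/2⌋ × 324 = 229 × 324 mm
C5: ⌊324/2⌋ × 229 = 162 × 229 mm
C6: ⌊229/2⌋ × 162 = 114 × 162 mm
C7: ⌊162/2⌋ × 114 = 81 × 114 mm
C8: ⌊114/2⌋ × 81 = 57 × 81 mm

57 × 81 mm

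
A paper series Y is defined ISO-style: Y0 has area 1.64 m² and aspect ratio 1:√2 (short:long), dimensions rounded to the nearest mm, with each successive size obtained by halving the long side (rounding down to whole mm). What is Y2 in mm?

Let Y0's short side be w mm. w · w√2 = 1.64 m² = 1,640,000 mm², so w ≈ 1076.9 mm and w√2 ≈ 1522.9 mm → Y0 = 1077 × 1523 mm.
Y1: ⌊1523/2⌋ × 1077 = 761 × 1077 mm
Y2: ⌊1077/2⌋ × 761 = 538 × 761 mm

538 × 761 mm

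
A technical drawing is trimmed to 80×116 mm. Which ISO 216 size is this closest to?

C7 (81 × 114 mm)

Aspect ratio 116/80 ≈ 1.450 (ISO target is √2 ≈ 1.414).
In the C-series (envelope sizes, between A and B): C7 = 81 × 114 mm.
Off by 3 mm total — nearest standard size.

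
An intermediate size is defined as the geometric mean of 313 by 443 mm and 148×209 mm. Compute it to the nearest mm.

Short side: √(313 · 148) = √46324 ≈ 215.2 → 215 mm
Long side: √(443 · 209) = √92587 ≈ 304.3 → 304 mm

215 × 304 mm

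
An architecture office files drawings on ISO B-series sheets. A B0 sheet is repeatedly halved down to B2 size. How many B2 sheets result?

4

Each ISO step halves the sheet: 1 × B0 → 2 × B1 → 4 × B2
From B0 to B2 is 2 halving steps: 2^2 = 4.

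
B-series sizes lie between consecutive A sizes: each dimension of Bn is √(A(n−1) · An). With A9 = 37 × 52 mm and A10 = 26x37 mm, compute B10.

31 × 44 mm

Short side: √(37 · 26) = √962 ≈ 31.0 → 31 mm
Long side: √(52 · 37) = √1924 ≈ 43.9 → 44 mm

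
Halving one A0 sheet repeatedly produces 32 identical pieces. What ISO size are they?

32 = 2^5, so 5 halving steps.
A0 → A1 → … → A5 after 5 steps.

A5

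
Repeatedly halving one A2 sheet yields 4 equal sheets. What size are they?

A4

4 = 2^2, so 2 halving steps.
A2 → A3 → … → A4 after 2 steps.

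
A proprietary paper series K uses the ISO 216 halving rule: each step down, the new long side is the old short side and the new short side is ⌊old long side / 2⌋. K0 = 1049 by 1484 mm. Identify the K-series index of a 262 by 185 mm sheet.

K5

K0: 1049 × 1484 mm
K1: 742 × 1049 mm
K2: 524 × 742 mm
K3: 371 × 524 mm
K4: 262 × 371 mm
K5: 185 × 262 mm
K6: 131 × 185 mm
→ matches K5.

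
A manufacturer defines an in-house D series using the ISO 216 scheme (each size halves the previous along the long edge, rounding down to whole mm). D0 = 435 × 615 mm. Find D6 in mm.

54 × 76 mm

D1: ⌊615/2⌋ × 435 = 307 × 435 mm
D2: ⌊435/2⌋ × 307 = 217 × 307 mm
D3: ⌊307/2⌋ × 217 = 153 × 217 mm
D4: ⌊217/2⌋ × 153 = 108 × 153 mm
D5: ⌊153/2⌋ × 108 = 76 × 108 mm
D6: ⌊108/2⌋ × 76 = 54 × 76 mm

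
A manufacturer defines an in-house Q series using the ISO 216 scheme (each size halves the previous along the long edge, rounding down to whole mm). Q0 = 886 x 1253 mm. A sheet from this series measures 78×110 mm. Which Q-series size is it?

Q7

Q0: 886 × 1253 mm
Q1: 626 × 886 mm
Q2: 443 × 626 mm
Q3: 313 × 443 mm
Q4: 221 × 313 mm
Q5: 156 × 221 mm
Q6: 110 × 156 mm
Q7: 78 × 110 mm
Q8: 55 × 78 mm
→ matches Q7.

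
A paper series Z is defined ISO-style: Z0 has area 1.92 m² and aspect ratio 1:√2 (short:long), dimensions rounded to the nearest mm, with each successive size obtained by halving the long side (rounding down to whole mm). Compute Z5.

206 × 291 mm

Let Z0's short side be w mm. w · w√2 = 1.92 m² = 1,920,000 mm², so w ≈ 1165.2 mm and w√2 ≈ 1647.8 mm → Z0 = 1165 × 1648 mm.
Z1: ⌊1648/2⌋ × 1165 = 824 × 1165 mm
Z2: ⌊1165/2⌋ × 824 = 582 × 824 mm
Z3: ⌊824/2⌋ × 582 = 412 × 582 mm
Z4: ⌊582/2⌋ × 412 = 291 × 412 mm
Z5: ⌊412/2⌋ × 291 = 206 × 291 mm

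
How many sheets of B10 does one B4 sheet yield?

64

Each ISO step halves the sheet: 1 × B4 → 2 × B5 → 4 × B6 → 8 × B7 → …
From B4 to B10 is 6 halving steps: 2^6 = 64.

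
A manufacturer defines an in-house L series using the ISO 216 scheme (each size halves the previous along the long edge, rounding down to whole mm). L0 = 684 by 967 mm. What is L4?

L1: ⌊967/2⌋ × 684 = 483 × 684 mm
L2: ⌊684/2⌋ × 483 = 342 × 483 mm
L3: ⌊483/2⌋ × 342 = 241 × 342 mm
L4: ⌊342/2⌋ × 241 = 171 × 241 mm

171 × 241 mm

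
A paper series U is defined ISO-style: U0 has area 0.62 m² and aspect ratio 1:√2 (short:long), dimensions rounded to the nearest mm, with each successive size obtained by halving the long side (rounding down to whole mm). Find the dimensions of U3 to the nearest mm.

234 × 331 mm

Let U0's short side be w mm. w · w√2 = 0.62 m² = 620,000 mm², so w ≈ 662.1 mm and w√2 ≈ 936.4 mm → U0 = 662 × 936 mm.
U1: ⌊936/2⌋ × 662 = 468 × 662 mm
U2: ⌊662/2⌋ × 468 = 331 × 468 mm
U3: ⌊468/2⌋ × 331 = 234 × 331 mm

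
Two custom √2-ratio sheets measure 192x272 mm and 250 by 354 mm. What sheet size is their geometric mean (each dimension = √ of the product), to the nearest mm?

219 × 310 mm

Short side: √(192 · 250) = √48000 ≈ 219.1 → 219 mm
Long side: √(272 · 354) = √96288 ≈ 310.3 → 310 mm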